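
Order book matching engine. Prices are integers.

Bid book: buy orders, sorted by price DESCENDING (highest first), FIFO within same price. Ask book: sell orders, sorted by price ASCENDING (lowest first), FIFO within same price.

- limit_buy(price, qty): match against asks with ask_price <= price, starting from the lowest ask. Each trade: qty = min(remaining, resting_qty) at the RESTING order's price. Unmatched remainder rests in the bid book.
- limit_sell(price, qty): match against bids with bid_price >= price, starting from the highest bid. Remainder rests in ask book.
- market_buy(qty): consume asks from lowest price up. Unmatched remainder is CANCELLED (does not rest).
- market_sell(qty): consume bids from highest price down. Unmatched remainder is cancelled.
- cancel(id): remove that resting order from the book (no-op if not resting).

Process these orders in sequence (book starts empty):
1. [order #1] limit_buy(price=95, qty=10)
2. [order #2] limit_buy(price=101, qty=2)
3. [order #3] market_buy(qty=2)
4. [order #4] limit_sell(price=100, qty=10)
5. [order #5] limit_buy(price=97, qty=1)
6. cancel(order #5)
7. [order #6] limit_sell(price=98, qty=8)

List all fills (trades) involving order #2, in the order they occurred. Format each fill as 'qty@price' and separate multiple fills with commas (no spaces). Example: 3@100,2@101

After op 1 [order #1] limit_buy(price=95, qty=10): fills=none; bids=[#1:10@95] asks=[-]
After op 2 [order #2] limit_buy(price=101, qty=2): fills=none; bids=[#2:2@101 #1:10@95] asks=[-]
After op 3 [order #3] market_buy(qty=2): fills=none; bids=[#2:2@101 #1:10@95] asks=[-]
After op 4 [order #4] limit_sell(price=100, qty=10): fills=#2x#4:2@101; bids=[#1:10@95] asks=[#4:8@100]
After op 5 [order #5] limit_buy(price=97, qty=1): fills=none; bids=[#5:1@97 #1:10@95] asks=[#4:8@100]
After op 6 cancel(order #5): fills=none; bids=[#1:10@95] asks=[#4:8@100]
After op 7 [order #6] limit_sell(price=98, qty=8): fills=none; bids=[#1:10@95] asks=[#6:8@98 #4:8@100]

Answer: 2@101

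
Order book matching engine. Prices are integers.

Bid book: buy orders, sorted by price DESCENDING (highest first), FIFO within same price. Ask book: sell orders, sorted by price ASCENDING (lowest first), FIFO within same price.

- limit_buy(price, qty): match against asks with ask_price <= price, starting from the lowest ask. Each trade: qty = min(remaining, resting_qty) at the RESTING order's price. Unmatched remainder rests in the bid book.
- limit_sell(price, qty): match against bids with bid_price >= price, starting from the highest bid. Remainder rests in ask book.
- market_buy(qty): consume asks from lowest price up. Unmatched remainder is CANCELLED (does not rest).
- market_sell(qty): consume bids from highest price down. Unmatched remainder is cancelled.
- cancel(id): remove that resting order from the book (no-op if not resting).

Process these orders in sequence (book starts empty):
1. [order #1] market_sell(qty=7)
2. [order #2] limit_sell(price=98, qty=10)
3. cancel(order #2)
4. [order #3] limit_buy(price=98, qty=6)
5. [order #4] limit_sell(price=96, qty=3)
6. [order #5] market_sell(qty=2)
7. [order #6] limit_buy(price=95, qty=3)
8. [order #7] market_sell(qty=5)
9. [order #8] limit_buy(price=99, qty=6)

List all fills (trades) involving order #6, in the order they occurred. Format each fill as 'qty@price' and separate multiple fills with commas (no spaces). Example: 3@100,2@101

Answer: 3@95

Derivation:
After op 1 [order #1] market_sell(qty=7): fills=none; bids=[-] asks=[-]
After op 2 [order #2] limit_sell(price=98, qty=10): fills=none; bids=[-] asks=[#2:10@98]
After op 3 cancel(order #2): fills=none; bids=[-] asks=[-]
After op 4 [order #3] limit_buy(price=98, qty=6): fills=none; bids=[#3:6@98] asks=[-]
After op 5 [order #4] limit_sell(price=96, qty=3): fills=#3x#4:3@98; bids=[#3:3@98] asks=[-]
After op 6 [order #5] market_sell(qty=2): fills=#3x#5:2@98; bids=[#3:1@98] asks=[-]
After op 7 [order #6] limit_buy(price=95, qty=3): fills=none; bids=[#3:1@98 #6:3@95] asks=[-]
After op 8 [order #7] market_sell(qty=5): fills=#3x#7:1@98 #6x#7:3@95; bids=[-] asks=[-]
After op 9 [order #8] limit_buy(price=99, qty=6): fills=none; bids=[#8:6@99] asks=[-]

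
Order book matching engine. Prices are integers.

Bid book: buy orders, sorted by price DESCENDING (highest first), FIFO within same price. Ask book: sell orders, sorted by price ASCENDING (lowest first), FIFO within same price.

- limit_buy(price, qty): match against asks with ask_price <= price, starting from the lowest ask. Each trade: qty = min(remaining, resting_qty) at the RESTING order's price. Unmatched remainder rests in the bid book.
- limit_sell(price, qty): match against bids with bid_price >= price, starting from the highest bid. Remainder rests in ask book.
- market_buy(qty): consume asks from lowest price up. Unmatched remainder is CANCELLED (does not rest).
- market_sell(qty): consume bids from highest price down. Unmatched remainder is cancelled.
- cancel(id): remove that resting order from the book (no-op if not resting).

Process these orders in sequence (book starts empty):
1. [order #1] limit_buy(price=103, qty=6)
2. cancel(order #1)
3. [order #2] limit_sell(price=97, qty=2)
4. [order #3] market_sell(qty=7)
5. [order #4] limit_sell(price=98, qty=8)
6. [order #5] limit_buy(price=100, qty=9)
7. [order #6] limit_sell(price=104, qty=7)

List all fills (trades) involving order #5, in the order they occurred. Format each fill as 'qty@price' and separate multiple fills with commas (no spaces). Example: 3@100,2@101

After op 1 [order #1] limit_buy(price=103, qty=6): fills=none; bids=[#1:6@103] asks=[-]
After op 2 cancel(order #1): fills=none; bids=[-] asks=[-]
After op 3 [order #2] limit_sell(price=97, qty=2): fills=none; bids=[-] asks=[#2:2@97]
After op 4 [order #3] market_sell(qty=7): fills=none; bids=[-] asks=[#2:2@97]
After op 5 [order #4] limit_sell(price=98, qty=8): fills=none; bids=[-] asks=[#2:2@97 #4:8@98]
After op 6 [order #5] limit_buy(price=100, qty=9): fills=#5x#2:2@97 #5x#4:7@98; bids=[-] asks=[#4:1@98]
After op 7 [order #6] limit_sell(price=104, qty=7): fills=none; bids=[-] asks=[#4:1@98 #6:7@104]

Answer: 2@97,7@98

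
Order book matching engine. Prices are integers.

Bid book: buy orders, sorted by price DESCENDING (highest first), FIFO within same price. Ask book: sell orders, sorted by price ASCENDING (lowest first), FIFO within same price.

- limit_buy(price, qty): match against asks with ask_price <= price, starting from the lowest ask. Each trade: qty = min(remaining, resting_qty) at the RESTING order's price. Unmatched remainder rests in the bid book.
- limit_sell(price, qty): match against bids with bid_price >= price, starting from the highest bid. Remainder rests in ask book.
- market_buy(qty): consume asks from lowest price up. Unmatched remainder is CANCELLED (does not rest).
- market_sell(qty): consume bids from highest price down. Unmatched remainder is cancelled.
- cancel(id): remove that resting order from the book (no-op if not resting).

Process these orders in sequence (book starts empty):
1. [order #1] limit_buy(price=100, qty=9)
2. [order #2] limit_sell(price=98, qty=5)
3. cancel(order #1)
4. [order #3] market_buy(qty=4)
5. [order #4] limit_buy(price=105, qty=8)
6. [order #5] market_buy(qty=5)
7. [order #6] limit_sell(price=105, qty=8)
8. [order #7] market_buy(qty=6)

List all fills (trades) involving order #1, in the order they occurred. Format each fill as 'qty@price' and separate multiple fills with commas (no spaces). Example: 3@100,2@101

Answer: 5@100

Derivation:
After op 1 [order #1] limit_buy(price=100, qty=9): fills=none; bids=[#1:9@100] asks=[-]
After op 2 [order #2] limit_sell(price=98, qty=5): fills=#1x#2:5@100; bids=[#1:4@100] asks=[-]
After op 3 cancel(order #1): fills=none; bids=[-] asks=[-]
After op 4 [order #3] market_buy(qty=4): fills=none; bids=[-] asks=[-]
After op 5 [order #4] limit_buy(price=105, qty=8): fills=none; bids=[#4:8@105] asks=[-]
After op 6 [order #5] market_buy(qty=5): fills=none; bids=[#4:8@105] asks=[-]
After op 7 [order #6] limit_sell(price=105, qty=8): fills=#4x#6:8@105; bids=[-] asks=[-]
After op 8 [order #7] market_buy(qty=6): fills=none; bids=[-] asks=[-]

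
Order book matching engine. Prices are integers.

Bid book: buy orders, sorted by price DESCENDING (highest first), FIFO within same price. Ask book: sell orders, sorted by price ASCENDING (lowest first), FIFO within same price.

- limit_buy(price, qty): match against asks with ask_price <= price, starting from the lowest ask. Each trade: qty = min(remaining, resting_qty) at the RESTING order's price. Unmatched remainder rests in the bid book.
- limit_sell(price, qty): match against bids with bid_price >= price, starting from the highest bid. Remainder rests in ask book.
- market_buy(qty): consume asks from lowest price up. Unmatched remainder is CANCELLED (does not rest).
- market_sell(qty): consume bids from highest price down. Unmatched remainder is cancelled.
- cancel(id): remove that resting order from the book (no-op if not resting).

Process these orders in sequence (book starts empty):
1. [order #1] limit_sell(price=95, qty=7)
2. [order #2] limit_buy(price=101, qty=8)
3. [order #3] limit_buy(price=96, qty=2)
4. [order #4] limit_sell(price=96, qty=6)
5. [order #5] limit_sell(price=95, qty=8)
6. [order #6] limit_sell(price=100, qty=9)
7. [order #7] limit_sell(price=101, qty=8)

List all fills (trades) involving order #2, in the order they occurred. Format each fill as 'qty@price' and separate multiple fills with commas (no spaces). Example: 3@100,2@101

Answer: 7@95,1@101

Derivation:
After op 1 [order #1] limit_sell(price=95, qty=7): fills=none; bids=[-] asks=[#1:7@95]
After op 2 [order #2] limit_buy(price=101, qty=8): fills=#2x#1:7@95; bids=[#2:1@101] asks=[-]
After op 3 [order #3] limit_buy(price=96, qty=2): fills=none; bids=[#2:1@101 #3:2@96] asks=[-]
After op 4 [order #4] limit_sell(price=96, qty=6): fills=#2x#4:1@101 #3x#4:2@96; bids=[-] asks=[#4:3@96]
After op 5 [order #5] limit_sell(price=95, qty=8): fills=none; bids=[-] asks=[#5:8@95 #4:3@96]
After op 6 [order #6] limit_sell(price=100, qty=9): fills=none; bids=[-] asks=[#5:8@95 #4:3@96 #6:9@100]
After op 7 [order #7] limit_sell(price=101, qty=8): fills=none; bids=[-] asks=[#5:8@95 #4:3@96 #6:9@100 #7:8@101]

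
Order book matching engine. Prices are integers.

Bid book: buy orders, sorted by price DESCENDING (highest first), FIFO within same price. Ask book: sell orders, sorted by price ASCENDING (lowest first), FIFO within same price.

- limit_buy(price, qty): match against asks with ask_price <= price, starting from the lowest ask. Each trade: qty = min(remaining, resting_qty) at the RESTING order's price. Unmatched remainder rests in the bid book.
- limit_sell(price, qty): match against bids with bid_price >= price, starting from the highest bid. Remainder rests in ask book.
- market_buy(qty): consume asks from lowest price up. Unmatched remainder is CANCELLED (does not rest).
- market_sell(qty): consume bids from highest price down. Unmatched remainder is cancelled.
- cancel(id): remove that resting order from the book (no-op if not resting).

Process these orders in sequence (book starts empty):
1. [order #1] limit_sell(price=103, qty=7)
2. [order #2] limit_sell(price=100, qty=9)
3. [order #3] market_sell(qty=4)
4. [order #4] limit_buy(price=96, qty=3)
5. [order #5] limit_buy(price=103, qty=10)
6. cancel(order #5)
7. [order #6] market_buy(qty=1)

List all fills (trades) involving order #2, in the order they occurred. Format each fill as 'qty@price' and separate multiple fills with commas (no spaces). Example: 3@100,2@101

Answer: 9@100

Derivation:
After op 1 [order #1] limit_sell(price=103, qty=7): fills=none; bids=[-] asks=[#1:7@103]
After op 2 [order #2] limit_sell(price=100, qty=9): fills=none; bids=[-] asks=[#2:9@100 #1:7@103]
After op 3 [order #3] market_sell(qty=4): fills=none; bids=[-] asks=[#2:9@100 #1:7@103]
After op 4 [order #4] limit_buy(price=96, qty=3): fills=none; bids=[#4:3@96] asks=[#2:9@100 #1:7@103]
After op 5 [order #5] limit_buy(price=103, qty=10): fills=#5x#2:9@100 #5x#1:1@103; bids=[#4:3@96] asks=[#1:6@103]
After op 6 cancel(order #5): fills=none; bids=[#4:3@96] asks=[#1:6@103]
After op 7 [order #6] market_buy(qty=1): fills=#6x#1:1@103; bids=[#4:3@96] asks=[#1:5@103]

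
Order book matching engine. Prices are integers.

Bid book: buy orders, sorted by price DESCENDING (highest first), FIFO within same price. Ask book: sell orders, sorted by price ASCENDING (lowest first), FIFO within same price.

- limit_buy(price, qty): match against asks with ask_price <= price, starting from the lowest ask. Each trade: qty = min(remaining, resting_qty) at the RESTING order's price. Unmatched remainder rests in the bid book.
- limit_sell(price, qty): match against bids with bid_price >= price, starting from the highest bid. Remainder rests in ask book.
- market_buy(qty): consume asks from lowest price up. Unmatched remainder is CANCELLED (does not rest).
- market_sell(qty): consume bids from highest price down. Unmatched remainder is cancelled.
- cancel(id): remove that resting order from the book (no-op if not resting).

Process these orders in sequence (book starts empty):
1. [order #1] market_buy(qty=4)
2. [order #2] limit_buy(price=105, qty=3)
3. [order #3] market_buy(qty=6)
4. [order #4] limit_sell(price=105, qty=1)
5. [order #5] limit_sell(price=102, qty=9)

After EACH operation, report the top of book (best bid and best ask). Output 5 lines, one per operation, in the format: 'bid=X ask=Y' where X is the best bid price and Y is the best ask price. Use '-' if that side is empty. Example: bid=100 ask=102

After op 1 [order #1] market_buy(qty=4): fills=none; bids=[-] asks=[-]
After op 2 [order #2] limit_buy(price=105, qty=3): fills=none; bids=[#2:3@105] asks=[-]
After op 3 [order #3] market_buy(qty=6): fills=none; bids=[#2:3@105] asks=[-]
After op 4 [order #4] limit_sell(price=105, qty=1): fills=#2x#4:1@105; bids=[#2:2@105] asks=[-]
After op 5 [order #5] limit_sell(price=102, qty=9): fills=#2x#5:2@105; bids=[-] asks=[#5:7@102]

Answer: bid=- ask=-
bid=105 ask=-
bid=105 ask=-
bid=105 ask=-
bid=- ask=102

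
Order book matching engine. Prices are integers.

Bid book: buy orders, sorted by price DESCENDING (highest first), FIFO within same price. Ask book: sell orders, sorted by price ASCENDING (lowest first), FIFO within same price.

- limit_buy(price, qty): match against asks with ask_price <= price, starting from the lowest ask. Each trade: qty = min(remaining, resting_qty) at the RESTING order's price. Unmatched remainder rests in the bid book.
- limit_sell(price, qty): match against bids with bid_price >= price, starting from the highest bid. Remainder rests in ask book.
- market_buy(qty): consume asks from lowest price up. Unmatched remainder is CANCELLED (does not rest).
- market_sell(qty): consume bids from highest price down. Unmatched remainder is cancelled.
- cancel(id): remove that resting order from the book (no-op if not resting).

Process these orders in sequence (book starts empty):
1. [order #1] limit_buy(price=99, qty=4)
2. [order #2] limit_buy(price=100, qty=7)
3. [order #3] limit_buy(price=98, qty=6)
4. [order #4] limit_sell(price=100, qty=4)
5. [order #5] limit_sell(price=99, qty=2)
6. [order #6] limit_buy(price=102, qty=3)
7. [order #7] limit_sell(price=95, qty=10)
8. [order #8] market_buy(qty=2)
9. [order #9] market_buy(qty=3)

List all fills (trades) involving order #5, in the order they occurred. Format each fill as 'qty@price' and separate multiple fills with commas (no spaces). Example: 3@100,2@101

Answer: 2@100

Derivation:
After op 1 [order #1] limit_buy(price=99, qty=4): fills=none; bids=[#1:4@99] asks=[-]
After op 2 [order #2] limit_buy(price=100, qty=7): fills=none; bids=[#2:7@100 #1:4@99] asks=[-]
After op 3 [order #3] limit_buy(price=98, qty=6): fills=none; bids=[#2:7@100 #1:4@99 #3:6@98] asks=[-]
After op 4 [order #4] limit_sell(price=100, qty=4): fills=#2x#4:4@100; bids=[#2:3@100 #1:4@99 #3:6@98] asks=[-]
After op 5 [order #5] limit_sell(price=99, qty=2): fills=#2x#5:2@100; bids=[#2:1@100 #1:4@99 #3:6@98] asks=[-]
After op 6 [order #6] limit_buy(price=102, qty=3): fills=none; bids=[#6:3@102 #2:1@100 #1:4@99 #3:6@98] asks=[-]
After op 7 [order #7] limit_sell(price=95, qty=10): fills=#6x#7:3@102 #2x#7:1@100 #1x#7:4@99 #3x#7:2@98; bids=[#3:4@98] asks=[-]
After op 8 [order #8] market_buy(qty=2): fills=none; bids=[#3:4@98] asks=[-]
After op 9 [order #9] market_buy(qty=3): fills=none; bids=[#3:4@98] asks=[-]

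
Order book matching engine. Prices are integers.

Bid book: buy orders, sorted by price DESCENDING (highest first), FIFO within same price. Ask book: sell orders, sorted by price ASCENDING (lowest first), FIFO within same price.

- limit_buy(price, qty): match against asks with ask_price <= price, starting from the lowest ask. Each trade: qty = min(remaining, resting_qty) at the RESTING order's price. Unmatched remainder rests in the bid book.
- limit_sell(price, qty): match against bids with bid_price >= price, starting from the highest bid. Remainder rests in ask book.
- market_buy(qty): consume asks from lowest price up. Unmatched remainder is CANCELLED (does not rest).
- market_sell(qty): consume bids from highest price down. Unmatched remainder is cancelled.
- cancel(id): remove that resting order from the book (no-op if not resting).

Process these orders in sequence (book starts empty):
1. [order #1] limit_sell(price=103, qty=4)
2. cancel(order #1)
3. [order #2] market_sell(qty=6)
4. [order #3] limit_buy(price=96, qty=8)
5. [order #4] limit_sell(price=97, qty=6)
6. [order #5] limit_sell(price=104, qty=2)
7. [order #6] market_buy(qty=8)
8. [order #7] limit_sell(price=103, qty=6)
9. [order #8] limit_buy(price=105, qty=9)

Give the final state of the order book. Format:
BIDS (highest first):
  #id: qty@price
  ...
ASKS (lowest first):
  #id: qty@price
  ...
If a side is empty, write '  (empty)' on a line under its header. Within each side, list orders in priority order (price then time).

After op 1 [order #1] limit_sell(price=103, qty=4): fills=none; bids=[-] asks=[#1:4@103]
After op 2 cancel(order #1): fills=none; bids=[-] asks=[-]
After op 3 [order #2] market_sell(qty=6): fills=none; bids=[-] asks=[-]
After op 4 [order #3] limit_buy(price=96, qty=8): fills=none; bids=[#3:8@96] asks=[-]
After op 5 [order #4] limit_sell(price=97, qty=6): fills=none; bids=[#3:8@96] asks=[#4:6@97]
After op 6 [order #5] limit_sell(price=104, qty=2): fills=none; bids=[#3:8@96] asks=[#4:6@97 #5:2@104]
After op 7 [order #6] market_buy(qty=8): fills=#6x#4:6@97 #6x#5:2@104; bids=[#3:8@96] asks=[-]
After op 8 [order #7] limit_sell(price=103, qty=6): fills=none; bids=[#3:8@96] asks=[#7:6@103]
After op 9 [order #8] limit_buy(price=105, qty=9): fills=#8x#7:6@103; bids=[#8:3@105 #3:8@96] asks=[-]

Answer: BIDS (highest first):
  #8: 3@105
  #3: 8@96
ASKS (lowest first):
  (empty)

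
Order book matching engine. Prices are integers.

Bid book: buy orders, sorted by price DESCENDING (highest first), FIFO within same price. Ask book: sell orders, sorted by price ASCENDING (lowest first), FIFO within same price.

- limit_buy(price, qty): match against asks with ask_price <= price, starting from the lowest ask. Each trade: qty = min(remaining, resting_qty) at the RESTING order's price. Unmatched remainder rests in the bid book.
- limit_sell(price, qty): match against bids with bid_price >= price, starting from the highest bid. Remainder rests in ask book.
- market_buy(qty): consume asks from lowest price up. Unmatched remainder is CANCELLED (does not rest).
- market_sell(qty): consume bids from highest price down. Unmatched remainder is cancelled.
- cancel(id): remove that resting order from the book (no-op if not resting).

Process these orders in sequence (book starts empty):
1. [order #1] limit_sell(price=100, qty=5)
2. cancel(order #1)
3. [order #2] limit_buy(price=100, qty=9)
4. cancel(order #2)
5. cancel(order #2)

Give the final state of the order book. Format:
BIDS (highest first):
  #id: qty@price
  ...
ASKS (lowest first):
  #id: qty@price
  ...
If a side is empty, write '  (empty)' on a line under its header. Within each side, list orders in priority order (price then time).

After op 1 [order #1] limit_sell(price=100, qty=5): fills=none; bids=[-] asks=[#1:5@100]
After op 2 cancel(order #1): fills=none; bids=[-] asks=[-]
After op 3 [order #2] limit_buy(price=100, qty=9): fills=none; bids=[#2:9@100] asks=[-]
After op 4 cancel(order #2): fills=none; bids=[-] asks=[-]
After op 5 cancel(order #2): fills=none; bids=[-] asks=[-]

Answer: BIDS (highest first):
  (empty)
ASKS (lowest first):
  (empty)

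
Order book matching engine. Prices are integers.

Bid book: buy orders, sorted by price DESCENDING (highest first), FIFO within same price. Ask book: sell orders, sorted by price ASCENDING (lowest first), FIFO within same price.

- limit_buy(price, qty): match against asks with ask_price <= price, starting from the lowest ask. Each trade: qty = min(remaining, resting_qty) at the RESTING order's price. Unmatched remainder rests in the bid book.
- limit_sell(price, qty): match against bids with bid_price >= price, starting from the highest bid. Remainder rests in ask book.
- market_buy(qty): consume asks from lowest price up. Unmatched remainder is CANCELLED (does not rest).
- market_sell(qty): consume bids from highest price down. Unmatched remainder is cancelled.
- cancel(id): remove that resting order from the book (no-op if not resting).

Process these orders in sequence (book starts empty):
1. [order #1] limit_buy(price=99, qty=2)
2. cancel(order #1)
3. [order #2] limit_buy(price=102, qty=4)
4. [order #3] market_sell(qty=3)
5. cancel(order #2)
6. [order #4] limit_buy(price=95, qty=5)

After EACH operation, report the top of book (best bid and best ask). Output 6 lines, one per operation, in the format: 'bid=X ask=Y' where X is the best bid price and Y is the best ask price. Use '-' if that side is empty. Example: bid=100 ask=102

After op 1 [order #1] limit_buy(price=99, qty=2): fills=none; bids=[#1:2@99] asks=[-]
After op 2 cancel(order #1): fills=none; bids=[-] asks=[-]
After op 3 [order #2] limit_buy(price=102, qty=4): fills=none; bids=[#2:4@102] asks=[-]
After op 4 [order #3] market_sell(qty=3): fills=#2x#3:3@102; bids=[#2:1@102] asks=[-]
After op 5 cancel(order #2): fills=none; bids=[-] asks=[-]
After op 6 [order #4] limit_buy(price=95, qty=5): fills=none; bids=[#4:5@95] asks=[-]

Answer: bid=99 ask=-
bid=- ask=-
bid=102 ask=-
bid=102 ask=-
bid=- ask=-
bid=95 ask=-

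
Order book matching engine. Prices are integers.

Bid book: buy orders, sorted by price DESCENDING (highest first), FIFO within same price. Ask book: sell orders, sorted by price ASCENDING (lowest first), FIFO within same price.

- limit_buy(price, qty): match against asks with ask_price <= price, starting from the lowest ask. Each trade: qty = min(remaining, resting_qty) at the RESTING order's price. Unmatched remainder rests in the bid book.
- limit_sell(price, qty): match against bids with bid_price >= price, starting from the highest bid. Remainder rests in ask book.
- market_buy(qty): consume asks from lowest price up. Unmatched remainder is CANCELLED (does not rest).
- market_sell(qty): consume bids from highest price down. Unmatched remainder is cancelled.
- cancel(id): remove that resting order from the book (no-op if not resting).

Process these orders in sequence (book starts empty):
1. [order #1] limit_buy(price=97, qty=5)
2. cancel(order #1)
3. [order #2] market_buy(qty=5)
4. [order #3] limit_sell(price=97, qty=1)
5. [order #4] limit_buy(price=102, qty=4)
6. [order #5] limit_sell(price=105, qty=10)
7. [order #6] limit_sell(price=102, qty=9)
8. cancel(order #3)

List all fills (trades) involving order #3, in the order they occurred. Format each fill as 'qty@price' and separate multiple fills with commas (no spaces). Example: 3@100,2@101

Answer: 1@97

Derivation:
After op 1 [order #1] limit_buy(price=97, qty=5): fills=none; bids=[#1:5@97] asks=[-]
After op 2 cancel(order #1): fills=none; bids=[-] asks=[-]
After op 3 [order #2] market_buy(qty=5): fills=none; bids=[-] asks=[-]
After op 4 [order #3] limit_sell(price=97, qty=1): fills=none; bids=[-] asks=[#3:1@97]
After op 5 [order #4] limit_buy(price=102, qty=4): fills=#4x#3:1@97; bids=[#4:3@102] asks=[-]
After op 6 [order #5] limit_sell(price=105, qty=10): fills=none; bids=[#4:3@102] asks=[#5:10@105]
After op 7 [order #6] limit_sell(price=102, qty=9): fills=#4x#6:3@102; bids=[-] asks=[#6:6@102 #5:10@105]
After op 8 cancel(order #3): fills=none; bids=[-] asks=[#6:6@102 #5:10@105]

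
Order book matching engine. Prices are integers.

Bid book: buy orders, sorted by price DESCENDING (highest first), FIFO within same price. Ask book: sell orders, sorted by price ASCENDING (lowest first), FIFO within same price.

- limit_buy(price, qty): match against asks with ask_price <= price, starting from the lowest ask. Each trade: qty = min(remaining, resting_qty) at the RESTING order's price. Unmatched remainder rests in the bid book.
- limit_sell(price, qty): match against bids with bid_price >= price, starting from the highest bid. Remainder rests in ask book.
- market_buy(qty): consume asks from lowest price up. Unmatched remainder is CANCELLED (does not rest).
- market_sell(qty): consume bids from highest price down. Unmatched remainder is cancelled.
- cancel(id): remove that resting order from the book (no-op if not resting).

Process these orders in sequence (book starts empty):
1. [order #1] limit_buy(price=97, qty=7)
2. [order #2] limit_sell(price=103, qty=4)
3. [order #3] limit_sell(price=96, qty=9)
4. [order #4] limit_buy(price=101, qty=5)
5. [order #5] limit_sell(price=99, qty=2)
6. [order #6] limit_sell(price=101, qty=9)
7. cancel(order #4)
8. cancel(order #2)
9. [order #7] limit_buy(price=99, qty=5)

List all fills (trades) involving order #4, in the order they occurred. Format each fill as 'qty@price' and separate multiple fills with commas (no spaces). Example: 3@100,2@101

After op 1 [order #1] limit_buy(price=97, qty=7): fills=none; bids=[#1:7@97] asks=[-]
After op 2 [order #2] limit_sell(price=103, qty=4): fills=none; bids=[#1:7@97] asks=[#2:4@103]
After op 3 [order #3] limit_sell(price=96, qty=9): fills=#1x#3:7@97; bids=[-] asks=[#3:2@96 #2:4@103]
After op 4 [order #4] limit_buy(price=101, qty=5): fills=#4x#3:2@96; bids=[#4:3@101] asks=[#2:4@103]
After op 5 [order #5] limit_sell(price=99, qty=2): fills=#4x#5:2@101; bids=[#4:1@101] asks=[#2:4@103]
After op 6 [order #6] limit_sell(price=101, qty=9): fills=#4x#6:1@101; bids=[-] asks=[#6:8@101 #2:4@103]
After op 7 cancel(order #4): fills=none; bids=[-] asks=[#6:8@101 #2:4@103]
After op 8 cancel(order #2): fills=none; bids=[-] asks=[#6:8@101]
After op 9 [order #7] limit_buy(price=99, qty=5): fills=none; bids=[#7:5@99] asks=[#6:8@101]

Answer: 2@96,2@101,1@101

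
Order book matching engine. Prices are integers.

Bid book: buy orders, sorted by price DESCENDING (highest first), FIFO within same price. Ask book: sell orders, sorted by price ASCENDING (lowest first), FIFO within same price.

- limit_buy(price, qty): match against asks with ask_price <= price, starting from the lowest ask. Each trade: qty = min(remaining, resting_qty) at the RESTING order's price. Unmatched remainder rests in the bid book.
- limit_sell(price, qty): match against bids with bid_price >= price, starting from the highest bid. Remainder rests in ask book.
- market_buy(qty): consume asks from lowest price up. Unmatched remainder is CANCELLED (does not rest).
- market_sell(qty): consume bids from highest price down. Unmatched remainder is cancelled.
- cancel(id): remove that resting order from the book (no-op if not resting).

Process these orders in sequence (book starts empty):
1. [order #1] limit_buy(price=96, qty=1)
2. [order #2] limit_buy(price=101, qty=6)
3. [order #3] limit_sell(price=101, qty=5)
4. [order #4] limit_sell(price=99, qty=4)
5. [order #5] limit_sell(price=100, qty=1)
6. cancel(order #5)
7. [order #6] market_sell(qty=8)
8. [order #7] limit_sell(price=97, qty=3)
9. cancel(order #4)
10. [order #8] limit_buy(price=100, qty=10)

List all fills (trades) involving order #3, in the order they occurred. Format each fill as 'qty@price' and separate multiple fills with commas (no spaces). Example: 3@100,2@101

After op 1 [order #1] limit_buy(price=96, qty=1): fills=none; bids=[#1:1@96] asks=[-]
After op 2 [order #2] limit_buy(price=101, qty=6): fills=none; bids=[#2:6@101 #1:1@96] asks=[-]
After op 3 [order #3] limit_sell(price=101, qty=5): fills=#2x#3:5@101; bids=[#2:1@101 #1:1@96] asks=[-]
After op 4 [order #4] limit_sell(price=99, qty=4): fills=#2x#4:1@101; bids=[#1:1@96] asks=[#4:3@99]
After op 5 [order #5] limit_sell(price=100, qty=1): fills=none; bids=[#1:1@96] asks=[#4:3@99 #5:1@100]
After op 6 cancel(order #5): fills=none; bids=[#1:1@96] asks=[#4:3@99]
After op 7 [order #6] market_sell(qty=8): fills=#1x#6:1@96; bids=[-] asks=[#4:3@99]
After op 8 [order #7] limit_sell(price=97, qty=3): fills=none; bids=[-] asks=[#7:3@97 #4:3@99]
After op 9 cancel(order #4): fills=none; bids=[-] asks=[#7:3@97]
After op 10 [order #8] limit_buy(price=100, qty=10): fills=#8x#7:3@97; bids=[#8:7@100] asks=[-]

Answer: 5@101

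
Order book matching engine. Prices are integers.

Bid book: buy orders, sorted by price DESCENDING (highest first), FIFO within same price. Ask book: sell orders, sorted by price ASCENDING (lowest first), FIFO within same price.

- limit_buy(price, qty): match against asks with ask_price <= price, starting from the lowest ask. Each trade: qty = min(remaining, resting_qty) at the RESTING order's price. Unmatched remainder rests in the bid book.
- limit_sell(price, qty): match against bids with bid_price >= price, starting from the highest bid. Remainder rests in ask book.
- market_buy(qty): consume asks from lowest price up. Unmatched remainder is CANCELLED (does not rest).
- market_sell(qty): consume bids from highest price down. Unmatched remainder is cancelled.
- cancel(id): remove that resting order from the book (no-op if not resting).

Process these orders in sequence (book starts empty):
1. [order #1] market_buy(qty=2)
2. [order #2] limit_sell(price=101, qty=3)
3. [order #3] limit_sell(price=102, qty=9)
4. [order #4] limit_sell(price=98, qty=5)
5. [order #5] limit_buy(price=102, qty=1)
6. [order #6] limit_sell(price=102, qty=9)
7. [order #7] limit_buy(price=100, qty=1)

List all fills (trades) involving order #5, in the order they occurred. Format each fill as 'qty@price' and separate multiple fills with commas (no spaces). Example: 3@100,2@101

After op 1 [order #1] market_buy(qty=2): fills=none; bids=[-] asks=[-]
After op 2 [order #2] limit_sell(price=101, qty=3): fills=none; bids=[-] asks=[#2:3@101]
After op 3 [order #3] limit_sell(price=102, qty=9): fills=none; bids=[-] asks=[#2:3@101 #3:9@102]
After op 4 [order #4] limit_sell(price=98, qty=5): fills=none; bids=[-] asks=[#4:5@98 #2:3@101 #3:9@102]
After op 5 [order #5] limit_buy(price=102, qty=1): fills=#5x#4:1@98; bids=[-] asks=[#4:4@98 #2:3@101 #3:9@102]
After op 6 [order #6] limit_sell(price=102, qty=9): fills=none; bids=[-] asks=[#4:4@98 #2:3@101 #3:9@102 #6:9@102]
After op 7 [order #7] limit_buy(price=100, qty=1): fills=#7x#4:1@98; bids=[-] asks=[#4:3@98 #2:3@101 #3:9@102 #6:9@102]

Answer: 1@98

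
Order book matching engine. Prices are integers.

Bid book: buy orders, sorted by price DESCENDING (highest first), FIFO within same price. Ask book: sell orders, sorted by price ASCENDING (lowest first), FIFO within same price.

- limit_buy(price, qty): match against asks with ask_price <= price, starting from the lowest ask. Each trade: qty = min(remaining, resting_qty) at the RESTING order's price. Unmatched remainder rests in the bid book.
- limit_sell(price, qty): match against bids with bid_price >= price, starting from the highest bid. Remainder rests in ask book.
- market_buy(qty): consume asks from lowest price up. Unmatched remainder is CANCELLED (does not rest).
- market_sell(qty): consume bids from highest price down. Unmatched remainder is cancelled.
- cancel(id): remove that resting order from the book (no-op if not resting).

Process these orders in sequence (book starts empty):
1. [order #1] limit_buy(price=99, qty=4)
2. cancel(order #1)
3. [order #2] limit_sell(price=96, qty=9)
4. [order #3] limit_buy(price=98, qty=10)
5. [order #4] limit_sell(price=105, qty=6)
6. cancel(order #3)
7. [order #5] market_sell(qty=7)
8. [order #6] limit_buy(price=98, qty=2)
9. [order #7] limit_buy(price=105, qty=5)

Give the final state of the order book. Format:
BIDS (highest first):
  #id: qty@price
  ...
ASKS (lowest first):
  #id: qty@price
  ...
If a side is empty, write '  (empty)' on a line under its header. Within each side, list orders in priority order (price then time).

Answer: BIDS (highest first):
  #6: 2@98
ASKS (lowest first):
  #4: 1@105

Derivation:
After op 1 [order #1] limit_buy(price=99, qty=4): fills=none; bids=[#1:4@99] asks=[-]
After op 2 cancel(order #1): fills=none; bids=[-] asks=[-]
After op 3 [order #2] limit_sell(price=96, qty=9): fills=none; bids=[-] asks=[#2:9@96]
After op 4 [order #3] limit_buy(price=98, qty=10): fills=#3x#2:9@96; bids=[#3:1@98] asks=[-]
After op 5 [order #4] limit_sell(price=105, qty=6): fills=none; bids=[#3:1@98] asks=[#4:6@105]
After op 6 cancel(order #3): fills=none; bids=[-] asks=[#4:6@105]
After op 7 [order #5] market_sell(qty=7): fills=none; bids=[-] asks=[#4:6@105]
After op 8 [order #6] limit_buy(price=98, qty=2): fills=none; bids=[#6:2@98] asks=[#4:6@105]
After op 9 [order #7] limit_buy(price=105, qty=5): fills=#7x#4:5@105; bids=[#6:2@98] asks=[#4:1@105]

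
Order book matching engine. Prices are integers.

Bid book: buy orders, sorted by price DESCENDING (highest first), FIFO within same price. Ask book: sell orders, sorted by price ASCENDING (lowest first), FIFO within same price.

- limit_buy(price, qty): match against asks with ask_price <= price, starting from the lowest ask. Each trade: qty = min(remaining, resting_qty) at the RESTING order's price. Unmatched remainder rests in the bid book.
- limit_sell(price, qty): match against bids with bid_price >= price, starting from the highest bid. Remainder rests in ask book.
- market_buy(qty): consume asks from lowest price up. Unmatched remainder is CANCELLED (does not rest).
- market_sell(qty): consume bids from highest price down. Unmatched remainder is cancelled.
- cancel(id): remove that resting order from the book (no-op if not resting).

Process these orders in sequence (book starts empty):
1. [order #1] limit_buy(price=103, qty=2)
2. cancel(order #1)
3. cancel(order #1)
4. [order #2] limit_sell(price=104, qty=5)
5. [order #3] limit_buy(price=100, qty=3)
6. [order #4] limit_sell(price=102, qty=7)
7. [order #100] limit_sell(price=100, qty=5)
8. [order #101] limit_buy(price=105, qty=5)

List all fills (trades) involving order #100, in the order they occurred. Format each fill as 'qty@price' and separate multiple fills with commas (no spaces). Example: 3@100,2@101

Answer: 3@100,2@100

Derivation:
After op 1 [order #1] limit_buy(price=103, qty=2): fills=none; bids=[#1:2@103] asks=[-]
After op 2 cancel(order #1): fills=none; bids=[-] asks=[-]
After op 3 cancel(order #1): fills=none; bids=[-] asks=[-]
After op 4 [order #2] limit_sell(price=104, qty=5): fills=none; bids=[-] asks=[#2:5@104]
After op 5 [order #3] limit_buy(price=100, qty=3): fills=none; bids=[#3:3@100] asks=[#2:5@104]
After op 6 [order #4] limit_sell(price=102, qty=7): fills=none; bids=[#3:3@100] asks=[#4:7@102 #2:5@104]
After op 7 [order #100] limit_sell(price=100, qty=5): fills=#3x#100:3@100; bids=[-] asks=[#100:2@100 #4:7@102 #2:5@104]
After op 8 [order #101] limit_buy(price=105, qty=5): fills=#101x#100:2@100 #101x#4:3@102; bids=[-] asks=[#4:4@102 #2:5@104]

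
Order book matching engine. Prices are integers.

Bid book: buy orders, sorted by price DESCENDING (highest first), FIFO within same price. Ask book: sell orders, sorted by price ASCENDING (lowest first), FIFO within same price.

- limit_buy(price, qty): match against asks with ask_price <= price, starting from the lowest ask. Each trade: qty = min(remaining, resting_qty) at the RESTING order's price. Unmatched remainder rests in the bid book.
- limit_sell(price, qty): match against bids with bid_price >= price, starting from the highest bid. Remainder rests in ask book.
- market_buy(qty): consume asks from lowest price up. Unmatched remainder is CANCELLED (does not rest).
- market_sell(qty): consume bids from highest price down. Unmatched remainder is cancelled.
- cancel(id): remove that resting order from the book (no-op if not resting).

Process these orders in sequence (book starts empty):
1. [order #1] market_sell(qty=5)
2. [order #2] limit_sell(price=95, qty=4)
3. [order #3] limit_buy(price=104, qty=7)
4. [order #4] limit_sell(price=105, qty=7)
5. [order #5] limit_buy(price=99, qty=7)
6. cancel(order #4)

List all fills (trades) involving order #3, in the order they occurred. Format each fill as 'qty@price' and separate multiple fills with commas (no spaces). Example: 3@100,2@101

After op 1 [order #1] market_sell(qty=5): fills=none; bids=[-] asks=[-]
After op 2 [order #2] limit_sell(price=95, qty=4): fills=none; bids=[-] asks=[#2:4@95]
After op 3 [order #3] limit_buy(price=104, qty=7): fills=#3x#2:4@95; bids=[#3:3@104] asks=[-]
After op 4 [order #4] limit_sell(price=105, qty=7): fills=none; bids=[#3:3@104] asks=[#4:7@105]
After op 5 [order #5] limit_buy(price=99, qty=7): fills=none; bids=[#3:3@104 #5:7@99] asks=[#4:7@105]
After op 6 cancel(order #4): fills=none; bids=[#3:3@104 #5:7@99] asks=[-]

Answer: 4@95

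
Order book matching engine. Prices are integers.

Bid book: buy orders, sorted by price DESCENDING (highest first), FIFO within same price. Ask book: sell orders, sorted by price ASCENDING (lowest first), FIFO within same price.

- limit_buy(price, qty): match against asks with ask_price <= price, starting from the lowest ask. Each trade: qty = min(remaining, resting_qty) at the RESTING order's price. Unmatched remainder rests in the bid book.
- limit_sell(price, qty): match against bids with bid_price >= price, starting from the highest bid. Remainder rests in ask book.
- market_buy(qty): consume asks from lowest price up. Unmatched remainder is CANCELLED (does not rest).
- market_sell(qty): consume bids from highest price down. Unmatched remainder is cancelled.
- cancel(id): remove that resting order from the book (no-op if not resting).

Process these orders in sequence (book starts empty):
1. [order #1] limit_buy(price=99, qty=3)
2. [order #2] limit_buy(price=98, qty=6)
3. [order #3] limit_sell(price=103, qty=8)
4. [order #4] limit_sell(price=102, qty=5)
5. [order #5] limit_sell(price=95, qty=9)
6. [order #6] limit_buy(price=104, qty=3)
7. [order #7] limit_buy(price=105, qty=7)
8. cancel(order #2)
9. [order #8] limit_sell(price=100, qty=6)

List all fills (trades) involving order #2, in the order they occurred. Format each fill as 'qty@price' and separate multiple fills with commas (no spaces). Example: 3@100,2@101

After op 1 [order #1] limit_buy(price=99, qty=3): fills=none; bids=[#1:3@99] asks=[-]
After op 2 [order #2] limit_buy(price=98, qty=6): fills=none; bids=[#1:3@99 #2:6@98] asks=[-]
After op 3 [order #3] limit_sell(price=103, qty=8): fills=none; bids=[#1:3@99 #2:6@98] asks=[#3:8@103]
After op 4 [order #4] limit_sell(price=102, qty=5): fills=none; bids=[#1:3@99 #2:6@98] asks=[#4:5@102 #3:8@103]
After op 5 [order #5] limit_sell(price=95, qty=9): fills=#1x#5:3@99 #2x#5:6@98; bids=[-] asks=[#4:5@102 #3:8@103]
After op 6 [order #6] limit_buy(price=104, qty=3): fills=#6x#4:3@102; bids=[-] asks=[#4:2@102 #3:8@103]
After op 7 [order #7] limit_buy(price=105, qty=7): fills=#7x#4:2@102 #7x#3:5@103; bids=[-] asks=[#3:3@103]
After op 8 cancel(order #2): fills=none; bids=[-] asks=[#3:3@103]
After op 9 [order #8] limit_sell(price=100, qty=6): fills=none; bids=[-] asks=[#8:6@100 #3:3@103]

Answer: 6@98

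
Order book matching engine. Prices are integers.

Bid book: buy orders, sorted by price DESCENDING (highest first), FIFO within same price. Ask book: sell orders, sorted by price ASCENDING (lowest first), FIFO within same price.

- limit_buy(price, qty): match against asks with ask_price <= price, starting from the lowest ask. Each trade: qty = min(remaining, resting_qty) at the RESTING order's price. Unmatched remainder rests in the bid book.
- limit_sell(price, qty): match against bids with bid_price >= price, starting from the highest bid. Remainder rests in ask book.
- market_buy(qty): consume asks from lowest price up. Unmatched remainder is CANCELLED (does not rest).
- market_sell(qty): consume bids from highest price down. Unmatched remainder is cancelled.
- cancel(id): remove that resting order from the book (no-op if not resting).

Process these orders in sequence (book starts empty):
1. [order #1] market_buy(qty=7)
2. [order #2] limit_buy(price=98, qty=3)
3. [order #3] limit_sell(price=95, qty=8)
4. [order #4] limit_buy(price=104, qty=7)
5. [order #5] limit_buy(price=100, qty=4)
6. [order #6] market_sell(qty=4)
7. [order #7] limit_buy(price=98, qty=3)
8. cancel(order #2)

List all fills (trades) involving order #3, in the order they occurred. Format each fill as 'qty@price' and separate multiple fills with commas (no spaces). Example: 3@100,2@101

After op 1 [order #1] market_buy(qty=7): fills=none; bids=[-] asks=[-]
After op 2 [order #2] limit_buy(price=98, qty=3): fills=none; bids=[#2:3@98] asks=[-]
After op 3 [order #3] limit_sell(price=95, qty=8): fills=#2x#3:3@98; bids=[-] asks=[#3:5@95]
After op 4 [order #4] limit_buy(price=104, qty=7): fills=#4x#3:5@95; bids=[#4:2@104] asks=[-]
After op 5 [order #5] limit_buy(price=100, qty=4): fills=none; bids=[#4:2@104 #5:4@100] asks=[-]
After op 6 [order #6] market_sell(qty=4): fills=#4x#6:2@104 #5x#6:2@100; bids=[#5:2@100] asks=[-]
After op 7 [order #7] limit_buy(price=98, qty=3): fills=none; bids=[#5:2@100 #7:3@98] asks=[-]
After op 8 cancel(order #2): fills=none; bids=[#5:2@100 #7:3@98] asks=[-]

Answer: 3@98,5@95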